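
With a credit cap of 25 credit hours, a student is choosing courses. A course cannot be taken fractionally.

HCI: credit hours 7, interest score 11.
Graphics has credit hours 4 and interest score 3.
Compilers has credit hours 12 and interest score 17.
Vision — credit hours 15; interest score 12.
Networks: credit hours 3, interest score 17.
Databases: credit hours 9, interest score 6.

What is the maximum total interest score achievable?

Take HCI, Compilers, and Networks: credit hours 7 + 12 + 3 = 22 ≤ 25, interest score 11 + 17 + 17 = 45.
No other feasible combination does better.

45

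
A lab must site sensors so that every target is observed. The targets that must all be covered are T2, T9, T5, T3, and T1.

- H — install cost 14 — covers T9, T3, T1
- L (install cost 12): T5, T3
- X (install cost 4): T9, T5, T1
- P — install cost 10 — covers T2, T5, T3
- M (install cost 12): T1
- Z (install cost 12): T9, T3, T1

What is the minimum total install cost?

14

This is an integer covering problem.
Choose X and P: together they cover T2, T9, T5, T3, T1 — every target.
Total install cost: 4 + 10 = 14.
No cover costs less than 14.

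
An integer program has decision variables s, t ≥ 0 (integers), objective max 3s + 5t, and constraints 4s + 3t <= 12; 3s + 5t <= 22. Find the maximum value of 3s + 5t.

(s,t)=(0,4): 4·0+3·4=12≤12, 3·0+5·4=20≤22, objective 20.
(s,t)=(0,3): 4·0+3·3=9≤12, 3·0+5·3=15≤22, objective 15.
The best lattice point is (0,4), giving 20.

20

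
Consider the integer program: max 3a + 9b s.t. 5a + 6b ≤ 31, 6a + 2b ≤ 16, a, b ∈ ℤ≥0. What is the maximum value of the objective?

45

(a,b)=(0,5) is feasible, giving 45.
(a,b)=(1,4) is feasible, giving 39.
(a,b)=(0,4) is feasible, giving 36.
Maximum is 45 at (a,b)=(0,5).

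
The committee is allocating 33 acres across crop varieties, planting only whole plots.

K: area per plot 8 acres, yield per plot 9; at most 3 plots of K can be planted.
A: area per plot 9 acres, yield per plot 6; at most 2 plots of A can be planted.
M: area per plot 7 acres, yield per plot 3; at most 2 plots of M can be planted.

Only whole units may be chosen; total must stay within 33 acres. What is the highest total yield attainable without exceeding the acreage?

33

This is a bounded integer knapsack.
K has the best ratio (9/8); taking only K gives at most 3×9 = 27 (stopped by the supply cap of 3).
Mixing does better — 3×K and 1×A: area 33 ≤ 33, yield 3·9 + 1·6 = 33.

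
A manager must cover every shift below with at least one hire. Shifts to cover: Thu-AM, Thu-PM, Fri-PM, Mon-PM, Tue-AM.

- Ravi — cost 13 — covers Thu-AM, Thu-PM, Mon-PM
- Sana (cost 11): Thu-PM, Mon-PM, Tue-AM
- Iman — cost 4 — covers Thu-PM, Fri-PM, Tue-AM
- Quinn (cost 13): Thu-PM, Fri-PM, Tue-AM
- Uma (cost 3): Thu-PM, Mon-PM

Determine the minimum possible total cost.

17

Choose Ravi and Iman: together they cover Thu-AM, Thu-PM, Fri-PM, Mon-PM, Tue-AM — every shift.
Total cost: 13 + 4 = 17.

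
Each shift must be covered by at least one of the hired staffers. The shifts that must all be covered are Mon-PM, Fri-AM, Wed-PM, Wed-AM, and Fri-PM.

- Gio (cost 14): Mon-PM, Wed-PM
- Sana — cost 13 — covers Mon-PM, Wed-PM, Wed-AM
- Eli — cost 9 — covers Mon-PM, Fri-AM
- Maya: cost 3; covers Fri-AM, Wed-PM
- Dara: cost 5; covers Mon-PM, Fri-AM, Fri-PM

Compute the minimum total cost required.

18

Choose Sana and Dara: together they cover Mon-PM, Fri-AM, Wed-PM, Wed-AM, Fri-PM — every shift.
Total cost: 13 + 5 = 18.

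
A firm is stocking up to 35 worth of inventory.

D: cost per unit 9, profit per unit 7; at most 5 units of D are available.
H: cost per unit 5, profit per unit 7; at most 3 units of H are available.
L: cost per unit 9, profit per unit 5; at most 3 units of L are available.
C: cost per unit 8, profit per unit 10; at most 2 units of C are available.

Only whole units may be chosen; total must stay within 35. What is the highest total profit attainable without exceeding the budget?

41

Take 3×H and 2×C: cost 31 ≤ 35, profit 3·7 + 2·10 = 41.
H has the best ratio (7/5) and is taken to its limit of 3; remaining capacity is filled optimally with the others.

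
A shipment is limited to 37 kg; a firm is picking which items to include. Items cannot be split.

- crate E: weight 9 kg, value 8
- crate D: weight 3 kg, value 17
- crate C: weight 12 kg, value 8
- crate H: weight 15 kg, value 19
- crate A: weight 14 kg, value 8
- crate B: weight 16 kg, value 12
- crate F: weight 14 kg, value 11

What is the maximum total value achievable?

Allowing fractional choices, the relaxed optimum would be about 51.9, but items are indivisible.
crate D + crate H + crate F: weight 3 + 15 + 14 = 32 ≤ 37, value 17 + 19 + 11 = 47.
crate D + crate H + crate B: weight 3 + 15 + 16 = 34 ≤ 37, value 17 + 19 + 12 = 48.
Best is crate D, crate H, and crate B with total value 48.

48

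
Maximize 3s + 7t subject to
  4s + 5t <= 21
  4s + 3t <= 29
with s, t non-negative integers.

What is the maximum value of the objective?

Relaxing integrality, the LP optimum is 29.40 at (s,t) = (0, 4.2), which is not an integer point.
(s,t)=(0,4): 4·0+5·4=20≤21, 4·0+3·4=12≤29, objective 28.
(s,t)=(1,3): 4·1+5·3=19≤21, 4·1+3·3=13≤29, objective 24.
Maximum is 28 at (s,t)=(0,4).

28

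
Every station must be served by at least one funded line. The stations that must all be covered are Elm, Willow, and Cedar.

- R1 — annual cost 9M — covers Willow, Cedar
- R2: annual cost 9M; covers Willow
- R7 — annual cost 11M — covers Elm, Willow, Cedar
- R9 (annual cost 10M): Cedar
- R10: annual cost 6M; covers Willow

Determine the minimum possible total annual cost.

R7 alone covers Elm, Willow, Cedar — every station.
Total annual cost: 11.
No cover costs less than 11.

11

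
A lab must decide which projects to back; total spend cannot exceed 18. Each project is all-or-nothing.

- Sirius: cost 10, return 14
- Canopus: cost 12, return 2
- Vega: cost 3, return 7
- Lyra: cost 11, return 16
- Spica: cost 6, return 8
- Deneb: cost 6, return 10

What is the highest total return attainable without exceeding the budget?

26

Treat it as a binary knapsack problem.
Take Lyra and Deneb: cost 11 + 6 = 17 ≤ 18, return 16 + 10 = 26.
No other feasible combination does better.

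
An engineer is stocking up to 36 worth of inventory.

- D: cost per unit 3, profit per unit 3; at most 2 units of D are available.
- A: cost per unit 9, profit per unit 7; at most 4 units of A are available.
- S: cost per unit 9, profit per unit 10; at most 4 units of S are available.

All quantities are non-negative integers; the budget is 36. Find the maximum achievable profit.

This is a bounded integer knapsack.
Take 4×S: cost 36 ≤ 36, profit 4·10 = 40.
S has the best ratio (10/9) and is taken to its limit of 4; remaining capacity is filled optimally with the others.

40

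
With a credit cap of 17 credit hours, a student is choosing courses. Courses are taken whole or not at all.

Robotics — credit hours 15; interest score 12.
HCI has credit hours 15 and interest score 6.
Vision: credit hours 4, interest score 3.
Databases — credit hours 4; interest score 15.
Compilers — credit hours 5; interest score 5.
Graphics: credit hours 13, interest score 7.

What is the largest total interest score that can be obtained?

23

Databases + Graphics: credit hours 4 + 13 = 17 ≤ 17, interest score 15 + 7 = 22.
Vision + Databases + Compilers: credit hours 4 + 4 + 5 = 13 ≤ 17, interest score 3 + 15 + 5 = 23.
Best is Vision, Databases, and Compilers with total interest score 23.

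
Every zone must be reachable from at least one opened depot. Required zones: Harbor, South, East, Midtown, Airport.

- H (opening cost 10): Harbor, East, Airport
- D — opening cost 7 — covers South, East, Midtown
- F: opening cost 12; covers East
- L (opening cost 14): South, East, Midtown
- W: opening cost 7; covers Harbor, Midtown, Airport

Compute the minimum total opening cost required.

Choose D and W: together they cover Harbor, South, East, Midtown, Airport — every zone.
Total opening cost: 7 + 7 = 14.
No cover costs less than 14.

14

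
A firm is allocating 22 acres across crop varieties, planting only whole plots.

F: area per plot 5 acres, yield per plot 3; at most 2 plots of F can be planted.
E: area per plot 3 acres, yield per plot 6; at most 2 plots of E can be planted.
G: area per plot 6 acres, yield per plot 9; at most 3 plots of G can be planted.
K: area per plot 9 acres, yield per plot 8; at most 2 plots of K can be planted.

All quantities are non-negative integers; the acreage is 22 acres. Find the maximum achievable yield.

2×E and 2×G: area 18 ≤ 22, yield 2·6 + 2·9 = 30.
1×E and 3×G: area 21 ≤ 22, yield 1·6 + 3·9 = 33.
Best is 33.

33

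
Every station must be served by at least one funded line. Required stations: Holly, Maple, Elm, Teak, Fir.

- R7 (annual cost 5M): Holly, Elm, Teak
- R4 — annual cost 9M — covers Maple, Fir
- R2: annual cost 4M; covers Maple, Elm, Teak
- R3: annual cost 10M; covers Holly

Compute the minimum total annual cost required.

The greedy cost-per-new-station heuristic would pick R2, R7, and R4 for 18, but a cheaper cover exists.
Choose R7 and R4: together they cover Holly, Maple, Elm, Teak, Fir — every station.
Total annual cost: 5 + 9 = 14.
No cover costs less than 14.

14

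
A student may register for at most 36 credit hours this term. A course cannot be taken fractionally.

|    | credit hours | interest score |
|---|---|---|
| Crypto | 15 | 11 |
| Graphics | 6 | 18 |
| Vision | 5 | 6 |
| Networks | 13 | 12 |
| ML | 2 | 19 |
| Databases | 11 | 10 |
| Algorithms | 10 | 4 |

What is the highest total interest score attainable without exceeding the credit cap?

Allowing fractional choices, the relaxed optimum would be about 64.1, but courses are indivisible.
Graphics + Networks + ML + Databases: credit hours 6 + 13 + 2 + 11 = 32 ≤ 36, interest score 18 + 12 + 19 + 10 = 59.
Crypto + Graphics + Networks + ML: credit hours 15 + 6 + 13 + 2 = 36 ≤ 36, interest score 11 + 18 + 12 + 19 = 60.
Graphics + Vision + Networks + ML + Algorithms: credit hours 6 + 5 + 13 + 2 + 10 = 36 ≤ 36, interest score 18 + 6 + 12 + 19 + 4 = 59.
Best is Crypto, Graphics, Networks, and ML with total interest score 60.

60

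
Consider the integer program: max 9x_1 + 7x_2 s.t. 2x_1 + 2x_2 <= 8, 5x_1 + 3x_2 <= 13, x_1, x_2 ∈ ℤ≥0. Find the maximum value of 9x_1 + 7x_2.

(x_1,x_2)=(0,4): 2·0+2·4=8≤8, 5·0+3·4=12≤13, objective 28.
(x_1,x_2)=(1,2): 2·1+2·2=6≤8, 5·1+3·2=11≤13, objective 23.
The best lattice point is (0,4), giving 28.

28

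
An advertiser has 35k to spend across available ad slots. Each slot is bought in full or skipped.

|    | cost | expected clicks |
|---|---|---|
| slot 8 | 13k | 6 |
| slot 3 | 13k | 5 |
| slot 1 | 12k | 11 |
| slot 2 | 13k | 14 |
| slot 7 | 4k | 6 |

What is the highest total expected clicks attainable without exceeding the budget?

This is a 0-1 knapsack instance.
Allowing fractional choices, the relaxed optimum would be about 33.8, but ad slots are indivisible.
slot 8 + slot 2 + slot 7: cost 13 + 13 + 4 = 30 ≤ 35, expected clicks 6 + 14 + 6 = 26.
slot 1 + slot 2 + slot 7: cost 12 + 13 + 4 = 29 ≤ 35, expected clicks 11 + 14 + 6 = 31.
Best is slot 1, slot 2, and slot 7 with total expected clicks 31.

31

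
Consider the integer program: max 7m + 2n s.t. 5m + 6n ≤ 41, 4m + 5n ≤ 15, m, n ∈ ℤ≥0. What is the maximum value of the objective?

21

The continuous relaxation peaks at (3.75, 0) with value 26.25; rounding to a feasible lattice point costs some objective.
(m,n)=(3,0): 5·3+6·0=15≤41, 4·3+5·0=12≤15, objective 21.
(m,n)=(2,1): 5·2+6·1=16≤41, 4·2+5·1=13≤15, objective 16.
(m,n)=(2,0): 5·2+6·0=10≤41, 4·2+5·0=8≤15, objective 14.
The best lattice point is (3,0), giving 21.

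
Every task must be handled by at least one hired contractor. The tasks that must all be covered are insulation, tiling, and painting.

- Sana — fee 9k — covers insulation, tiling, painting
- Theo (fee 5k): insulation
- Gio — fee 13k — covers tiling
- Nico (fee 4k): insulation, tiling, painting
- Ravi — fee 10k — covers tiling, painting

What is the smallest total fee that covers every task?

4

Nico alone covers insulation, tiling, painting — every task.
Total fee: 4.
No cover costs less than 4.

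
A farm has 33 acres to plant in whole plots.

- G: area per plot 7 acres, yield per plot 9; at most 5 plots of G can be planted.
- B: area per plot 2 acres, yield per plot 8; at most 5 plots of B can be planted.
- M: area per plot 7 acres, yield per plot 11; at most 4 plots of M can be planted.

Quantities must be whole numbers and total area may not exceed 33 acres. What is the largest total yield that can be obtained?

This is a bounded integer knapsack.
1×G, 5×B, and 2×M: area 31 ≤ 33, yield 1·9 + 5·8 + 2·11 = 71.
5×B and 3×M: area 31 ≤ 33, yield 5·8 + 3·11 = 73.
Best is 73.

73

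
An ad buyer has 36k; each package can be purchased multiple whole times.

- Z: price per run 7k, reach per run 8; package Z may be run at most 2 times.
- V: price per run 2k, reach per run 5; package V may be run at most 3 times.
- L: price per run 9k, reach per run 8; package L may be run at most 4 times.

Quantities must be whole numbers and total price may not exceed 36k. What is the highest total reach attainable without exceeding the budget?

42

V has the best ratio (5/2); taking only V gives at most 3×5 = 15 (stopped by the supply cap of 3).
Mixing does better — 2×Z, 2×V, and 2×L: price 36 ≤ 36, reach 2·8 + 2·5 + 2·8 = 42.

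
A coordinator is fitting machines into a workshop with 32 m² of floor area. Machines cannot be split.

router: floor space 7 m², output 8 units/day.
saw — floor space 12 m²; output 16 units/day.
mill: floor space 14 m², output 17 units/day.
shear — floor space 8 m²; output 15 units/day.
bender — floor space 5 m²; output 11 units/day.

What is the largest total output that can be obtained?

Take router, saw, shear, and bender: floor space 7 + 12 + 8 + 5 = 32 ≤ 32, output 8 + 16 + 15 + 11 = 50.
No other feasible combination does better.

50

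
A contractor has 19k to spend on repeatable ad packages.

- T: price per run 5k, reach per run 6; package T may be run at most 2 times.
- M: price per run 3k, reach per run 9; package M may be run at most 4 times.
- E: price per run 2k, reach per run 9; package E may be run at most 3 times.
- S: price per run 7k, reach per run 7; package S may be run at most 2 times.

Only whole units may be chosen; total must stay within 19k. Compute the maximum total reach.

63

Take 4×M and 3×E: price 18 ≤ 19, reach 4·9 + 3·9 = 63.
E has the best ratio (9/2) and is taken to its limit of 3; remaining capacity is filled optimally with the others.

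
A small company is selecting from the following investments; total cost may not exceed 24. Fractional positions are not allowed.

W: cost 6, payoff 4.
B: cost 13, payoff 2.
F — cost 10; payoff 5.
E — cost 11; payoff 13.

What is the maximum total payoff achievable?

18

Take F and E: cost 10 + 11 = 21 ≤ 24, payoff 5 + 13 = 18.
No other feasible combination does better.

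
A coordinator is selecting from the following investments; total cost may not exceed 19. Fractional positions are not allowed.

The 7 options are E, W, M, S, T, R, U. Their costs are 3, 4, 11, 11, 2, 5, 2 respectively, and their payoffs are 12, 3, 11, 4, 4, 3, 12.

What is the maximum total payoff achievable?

Allowing fractional choices, the relaxed optimum would be about 39.8, but investments are indivisible.
E + M + U: cost 3 + 11 + 2 = 16 ≤ 19, payoff 12 + 11 + 12 = 35.
E + M + T + U: cost 3 + 11 + 2 + 2 = 18 ≤ 19, payoff 12 + 11 + 4 + 12 = 39.
Best is E, M, T, and U with total payoff 39.

39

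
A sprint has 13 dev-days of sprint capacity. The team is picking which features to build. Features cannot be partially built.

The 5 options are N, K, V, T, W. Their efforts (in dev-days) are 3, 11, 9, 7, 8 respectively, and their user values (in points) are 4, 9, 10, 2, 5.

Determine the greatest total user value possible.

Take N and V: effort 3 + 9 = 12 ≤ 13, user value 4 + 10 = 14.
No other feasible combination does better.

14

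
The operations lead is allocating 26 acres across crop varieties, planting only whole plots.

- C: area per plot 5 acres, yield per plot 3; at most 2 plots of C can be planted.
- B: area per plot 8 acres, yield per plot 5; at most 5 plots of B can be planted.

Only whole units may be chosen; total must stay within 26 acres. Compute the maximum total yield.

16

3×B: area 24 ≤ 26, yield 3·5 = 15.
2×C and 2×B: area 26 ≤ 26, yield 2·3 + 2·5 = 16.
Best is 16.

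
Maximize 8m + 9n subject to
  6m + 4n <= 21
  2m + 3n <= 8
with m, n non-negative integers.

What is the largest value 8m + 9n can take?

26

(m,n)=(1,2): 6·1+4·2=14≤21, 2·1+3·2=8≤8, objective 26.
(m,n)=(2,1): 6·2+4·1=16≤21, 2·2+3·1=7≤8, objective 25.
(m,n)=(3,0): 6·3+4·0=18≤21, 2·3+3·0=6≤8, objective 24.
(m,n)=(0,2): 6·0+4·2=8≤21, 2·0+3·2=6≤8, objective 18.
No feasible integer point exceeds 26.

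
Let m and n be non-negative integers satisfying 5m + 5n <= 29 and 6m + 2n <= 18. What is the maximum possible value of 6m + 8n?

40

(m,n)=(0,5) is feasible, giving 40.
(m,n)=(1,4) is feasible, giving 38.
(m,n)=(0,4) is feasible, giving 32.
Maximum is 40 at (m,n)=(0,5).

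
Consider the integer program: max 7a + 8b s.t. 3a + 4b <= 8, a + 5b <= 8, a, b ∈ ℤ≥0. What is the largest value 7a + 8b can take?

15

Relaxing integrality, the LP optimum is 18.67 at (a,b) = (2.67, 0), which is not an integer point.
(a,b)=(1,1): 3·1+4·1=7≤8, 1·1+5·1=6≤8, objective 15.
(a,b)=(2,0): 3·2+4·0=6≤8, 1·2+5·0=2≤8, objective 14.
(a,b)=(0,1): 3·0+4·1=4≤8, 1·0+5·1=5≤8, objective 8.
No feasible integer point exceeds 15.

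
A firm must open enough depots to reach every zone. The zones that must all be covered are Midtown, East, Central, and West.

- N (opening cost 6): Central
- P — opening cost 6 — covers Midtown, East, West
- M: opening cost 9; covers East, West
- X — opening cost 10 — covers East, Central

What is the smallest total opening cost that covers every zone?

Choose N and P: together they cover Midtown, East, Central, West — every zone.
Total opening cost: 6 + 6 = 12.
No cover costs less than 12.

12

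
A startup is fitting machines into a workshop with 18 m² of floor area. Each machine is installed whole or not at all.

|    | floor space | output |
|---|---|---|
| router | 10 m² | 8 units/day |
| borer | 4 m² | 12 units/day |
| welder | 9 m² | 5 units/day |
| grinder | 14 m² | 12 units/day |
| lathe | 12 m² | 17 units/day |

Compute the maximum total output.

29

Allowing fractional choices, the relaxed optimum would be about 30.7, but machines are indivisible.
router + borer: floor space 10 + 4 = 14 ≤ 18, output 8 + 12 = 20.
borer + lathe: floor space 4 + 12 = 16 ≤ 18, output 12 + 17 = 29.
borer + grinder: floor space 4 + 14 = 18 ≤ 18, output 12 + 12 = 24.
Best is borer and lathe with total output 29.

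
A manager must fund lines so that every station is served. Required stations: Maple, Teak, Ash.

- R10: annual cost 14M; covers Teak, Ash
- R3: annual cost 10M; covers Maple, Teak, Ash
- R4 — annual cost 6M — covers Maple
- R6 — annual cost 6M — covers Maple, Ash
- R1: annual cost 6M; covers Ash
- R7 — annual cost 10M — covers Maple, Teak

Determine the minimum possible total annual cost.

The greedy cost-per-new-station heuristic would pick R6 and R3 for 16, but a cheaper cover exists.
R3 alone covers Maple, Teak, Ash — every station.
Total annual cost: 10.
No cover costs less than 10.

10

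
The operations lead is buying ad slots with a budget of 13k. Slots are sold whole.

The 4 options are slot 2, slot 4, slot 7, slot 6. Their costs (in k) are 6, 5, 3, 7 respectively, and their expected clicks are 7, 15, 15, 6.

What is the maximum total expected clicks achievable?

30

Take slot 4 and slot 7: cost 5 + 3 = 8 ≤ 13, expected clicks 15 + 15 = 30.
No other feasible combination does better.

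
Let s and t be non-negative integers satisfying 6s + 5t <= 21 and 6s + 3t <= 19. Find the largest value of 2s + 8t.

32

(s,t)=(0,4): 6·0+5·4=20≤21, 6·0+3·4=12≤19, objective 32.
(s,t)=(1,3): 6·1+5·3=21≤21, 6·1+3·3=15≤19, objective 26.
(s,t)=(0,3): 6·0+5·3=15≤21, 6·0+3·3=9≤19, objective 24.
The best lattice point is (0,4), giving 32.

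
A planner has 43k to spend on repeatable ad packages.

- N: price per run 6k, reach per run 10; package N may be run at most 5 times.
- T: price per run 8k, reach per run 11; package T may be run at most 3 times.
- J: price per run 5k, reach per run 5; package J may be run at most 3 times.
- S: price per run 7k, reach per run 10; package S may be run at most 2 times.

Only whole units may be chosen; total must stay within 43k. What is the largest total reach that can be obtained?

66

This is a bounded integer knapsack.
N has the best ratio (10/6); taking only N gives at most 5×10 = 50 (stopped by the supply cap of 5).
Mixing does better — 5×N, 1×T, and 1×J: price 43 ≤ 43, reach 5·10 + 1·11 + 1·5 = 66.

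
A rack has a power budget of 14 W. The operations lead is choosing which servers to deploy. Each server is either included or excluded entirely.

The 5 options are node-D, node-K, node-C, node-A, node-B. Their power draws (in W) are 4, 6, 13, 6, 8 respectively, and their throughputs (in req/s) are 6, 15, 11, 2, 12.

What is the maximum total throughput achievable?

node-D + node-K: power draw 4 + 6 = 10 ≤ 14, throughput 6 + 15 = 21.
node-K + node-B: power draw 6 + 8 = 14 ≤ 14, throughput 15 + 12 = 27.
Best is node-K and node-B with total throughput 27.

27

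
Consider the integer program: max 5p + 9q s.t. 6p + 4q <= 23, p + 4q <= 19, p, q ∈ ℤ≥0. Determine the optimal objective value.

41

The continuous relaxation peaks at (0.8, 4.55) with value 44.95; rounding to a feasible lattice point costs some objective.
(p,q)=(1,4): 6·1+4·4=22≤23, 1·1+4·4=17≤19, objective 41.
(p,q)=(0,4): 6·0+4·4=16≤23, 1·0+4·4=16≤19, objective 36.
Maximum is 41 at (p,q)=(1,4).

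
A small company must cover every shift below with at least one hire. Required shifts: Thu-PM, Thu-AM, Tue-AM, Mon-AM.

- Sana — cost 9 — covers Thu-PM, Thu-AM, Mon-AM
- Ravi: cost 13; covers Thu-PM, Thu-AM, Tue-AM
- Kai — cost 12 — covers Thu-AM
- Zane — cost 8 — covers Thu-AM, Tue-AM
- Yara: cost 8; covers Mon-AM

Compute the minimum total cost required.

17

Choose Sana and Zane: together they cover Thu-PM, Thu-AM, Tue-AM, Mon-AM — every shift.
Total cost: 9 + 8 = 17.
No cover costs less than 17.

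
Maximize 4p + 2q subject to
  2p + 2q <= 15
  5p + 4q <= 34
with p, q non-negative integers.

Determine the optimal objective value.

Relaxing integrality, the LP optimum is 27.20 at (p,q) = (6.8, 0), which is not an integer point.
(p,q)=(6,1): 2·6+2·1=14≤15, 5·6+4·1=34≤34, objective 26.
(p,q)=(6,0): 2·6+2·0=12≤15, 5·6+4·0=30≤34, objective 24.
(p,q)=(5,2): 2·5+2·2=14≤15, 5·5+4·2=33≤34, objective 24.
The best lattice point is (6,1), giving 26.

26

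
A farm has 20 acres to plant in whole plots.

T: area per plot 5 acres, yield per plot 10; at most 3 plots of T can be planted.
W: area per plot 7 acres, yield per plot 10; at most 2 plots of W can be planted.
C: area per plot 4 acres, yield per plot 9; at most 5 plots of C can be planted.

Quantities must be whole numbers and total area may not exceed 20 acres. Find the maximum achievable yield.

45

This is a bounded integer knapsack.
5×C: area 20 ≤ 20, yield 5·9 = 45.
3×T and 1×C: area 19 ≤ 20, yield 3·10 + 1·9 = 39.
Best is 45.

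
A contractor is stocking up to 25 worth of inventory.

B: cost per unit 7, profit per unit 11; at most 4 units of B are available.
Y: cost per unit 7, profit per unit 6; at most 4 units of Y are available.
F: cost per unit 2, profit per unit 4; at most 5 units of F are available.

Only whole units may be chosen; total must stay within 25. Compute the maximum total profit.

This is a bounded integer knapsack.
3×B and 2×F: cost 25 ≤ 25, profit 3·11 + 2·4 = 41.
2×B and 5×F: cost 24 ≤ 25, profit 2·11 + 5·4 = 42.
Best is 42.

42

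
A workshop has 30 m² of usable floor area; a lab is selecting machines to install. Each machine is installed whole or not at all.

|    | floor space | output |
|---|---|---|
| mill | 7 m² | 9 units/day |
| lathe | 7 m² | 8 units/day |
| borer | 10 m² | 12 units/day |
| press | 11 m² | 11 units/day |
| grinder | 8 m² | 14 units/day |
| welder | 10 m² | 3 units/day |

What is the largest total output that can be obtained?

This is an integer program with binary decision variables.
borer + press + grinder: floor space 10 + 11 + 8 = 29 ≤ 30, output 12 + 11 + 14 = 37.
mill + borer + grinder: floor space 7 + 10 + 8 = 25 ≤ 30, output 9 + 12 + 14 = 35.
Best is borer, press, and grinder with total output 37.

37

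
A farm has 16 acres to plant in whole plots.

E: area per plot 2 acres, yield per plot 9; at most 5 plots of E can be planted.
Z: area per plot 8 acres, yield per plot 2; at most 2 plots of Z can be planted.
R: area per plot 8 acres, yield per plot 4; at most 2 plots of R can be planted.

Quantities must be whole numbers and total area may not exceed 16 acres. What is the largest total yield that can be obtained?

This is a bounded integer knapsack.
Take 5×E: area 10 ≤ 16, yield 5·9 = 45.
E has the best ratio (9/2) and is taken to its limit of 5; remaining capacity is filled optimally with the others.

45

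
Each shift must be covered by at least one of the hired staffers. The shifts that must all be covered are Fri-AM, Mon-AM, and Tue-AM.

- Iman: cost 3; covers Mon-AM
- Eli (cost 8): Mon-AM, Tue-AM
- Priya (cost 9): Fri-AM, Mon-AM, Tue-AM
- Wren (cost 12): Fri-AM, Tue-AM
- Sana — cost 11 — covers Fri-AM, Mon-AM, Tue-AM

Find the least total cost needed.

The greedy cost-per-new-shift heuristic would pick Iman and Priya for 12, but a cheaper cover exists.
Priya alone covers Fri-AM, Mon-AM, Tue-AM — every shift.
Total cost: 9.
No cover costs less than 9.

9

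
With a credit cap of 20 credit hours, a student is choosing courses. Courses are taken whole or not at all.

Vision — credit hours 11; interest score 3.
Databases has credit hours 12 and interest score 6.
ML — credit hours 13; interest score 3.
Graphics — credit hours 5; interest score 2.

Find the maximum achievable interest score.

Take Databases and Graphics: credit hours 12 + 5 = 17 ≤ 20, interest score 6 + 2 = 8.
No other feasible combination does better.

8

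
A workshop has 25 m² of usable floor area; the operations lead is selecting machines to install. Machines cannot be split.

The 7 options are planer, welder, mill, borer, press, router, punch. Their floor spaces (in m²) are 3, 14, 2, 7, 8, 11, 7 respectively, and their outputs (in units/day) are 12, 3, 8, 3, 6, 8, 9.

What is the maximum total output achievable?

37

planer + mill + press + router: floor space 3 + 2 + 8 + 11 = 24 ≤ 25, output 12 + 8 + 6 + 8 = 34.
planer + mill + press + punch: floor space 3 + 2 + 8 + 7 = 20 ≤ 25, output 12 + 8 + 6 + 9 = 35.
planer + mill + router + punch: floor space 3 + 2 + 11 + 7 = 23 ≤ 25, output 12 + 8 + 8 + 9 = 37.
Best is planer, mill, router, and punch with total output 37.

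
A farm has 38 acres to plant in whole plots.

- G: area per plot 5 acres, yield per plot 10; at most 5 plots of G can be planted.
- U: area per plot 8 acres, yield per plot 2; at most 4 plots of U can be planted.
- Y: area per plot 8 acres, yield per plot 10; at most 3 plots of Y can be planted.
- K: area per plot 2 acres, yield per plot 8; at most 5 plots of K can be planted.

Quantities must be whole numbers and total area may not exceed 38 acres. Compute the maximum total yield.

K has the best ratio (8/2); taking only K gives at most 5×8 = 40 (stopped by the supply cap of 5).
Mixing does better — 4×G, 1×Y, and 5×K: area 38 ≤ 38, yield 4·10 + 1·10 + 5·8 = 90.

90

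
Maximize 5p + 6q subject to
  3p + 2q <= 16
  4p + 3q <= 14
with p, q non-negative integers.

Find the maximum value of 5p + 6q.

24

Relaxing integrality, the LP optimum is 28.00 at (p,q) = (0, 4.67), which is not an integer point.
(p,q)=(0,4): 3·0+2·4=8≤16, 4·0+3·4=12≤14, objective 24.
(p,q)=(1,3): 3·1+2·3=9≤16, 4·1+3·3=13≤14, objective 23.
(p,q)=(0,3): 3·0+2·3=6≤16, 4·0+3·3=9≤14, objective 18.
The best lattice point is (0,4), giving 24.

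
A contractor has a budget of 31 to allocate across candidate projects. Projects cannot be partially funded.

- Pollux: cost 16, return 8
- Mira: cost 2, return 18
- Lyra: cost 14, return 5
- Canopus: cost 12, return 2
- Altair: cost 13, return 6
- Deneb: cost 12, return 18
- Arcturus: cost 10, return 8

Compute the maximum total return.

Mira + Deneb + Arcturus: cost 2 + 12 + 10 = 24 ≤ 31, return 18 + 18 + 8 = 44.
Mira + Altair + Deneb: cost 2 + 13 + 12 = 27 ≤ 31, return 18 + 6 + 18 = 42.
Pollux + Mira + Deneb: cost 16 + 2 + 12 = 30 ≤ 31, return 8 + 18 + 18 = 44.
The maximum return is 44; one optimal choice is Mira, Deneb, and Arcturus.

44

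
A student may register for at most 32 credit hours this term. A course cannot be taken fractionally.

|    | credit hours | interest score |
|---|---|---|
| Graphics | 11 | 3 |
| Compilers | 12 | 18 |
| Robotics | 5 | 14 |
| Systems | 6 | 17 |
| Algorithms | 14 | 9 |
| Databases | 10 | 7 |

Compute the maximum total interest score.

49

This is a 0-1 knapsack instance.
Take Compilers, Robotics, and Systems: credit hours 12 + 5 + 6 = 23 ≤ 32, interest score 18 + 14 + 17 = 49.
No other feasible combination does better.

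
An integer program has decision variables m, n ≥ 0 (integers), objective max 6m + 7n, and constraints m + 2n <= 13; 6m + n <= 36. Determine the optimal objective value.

The continuous relaxation peaks at (5.36, 3.82) with value 58.91; rounding to a feasible lattice point costs some objective.
(m,n)=(5,4): 1·5+2·4=13≤13, 6·5+1·4=34≤36, objective 58.
(m,n)=(4,4): 1·4+2·4=12≤13, 6·4+1·4=28≤36, objective 52.
(m,n)=(5,3): 1·5+2·3=11≤13, 6·5+1·3=33≤36, objective 51.
No feasible integer point exceeds 58.

58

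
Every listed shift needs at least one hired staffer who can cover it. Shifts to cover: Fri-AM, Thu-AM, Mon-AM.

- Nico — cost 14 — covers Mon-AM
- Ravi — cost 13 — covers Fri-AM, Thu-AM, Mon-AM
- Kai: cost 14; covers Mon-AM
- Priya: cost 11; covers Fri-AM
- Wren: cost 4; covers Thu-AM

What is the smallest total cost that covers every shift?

13

The greedy cost-per-new-shift heuristic would pick Wren and Ravi for 17, but a cheaper cover exists.
Ravi alone covers Fri-AM, Thu-AM, Mon-AM — every shift.
Total cost: 13.
No cover costs less than 13.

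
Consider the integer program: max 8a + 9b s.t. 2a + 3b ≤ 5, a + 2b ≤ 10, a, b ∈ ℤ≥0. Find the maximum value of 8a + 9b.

17

(a,b)=(1,1) is feasible, giving 17.
(a,b)=(2,0) is feasible, giving 16.
(a,b)=(0,1) is feasible, giving 9.
Maximum is 17 at (a,b)=(1,1).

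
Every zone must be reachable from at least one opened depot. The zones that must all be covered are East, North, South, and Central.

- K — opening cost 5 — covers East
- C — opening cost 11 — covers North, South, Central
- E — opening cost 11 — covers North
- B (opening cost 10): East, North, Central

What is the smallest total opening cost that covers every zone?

Choose K and C: together they cover East, North, South, Central — every zone.
Total opening cost: 5 + 11 = 16.

16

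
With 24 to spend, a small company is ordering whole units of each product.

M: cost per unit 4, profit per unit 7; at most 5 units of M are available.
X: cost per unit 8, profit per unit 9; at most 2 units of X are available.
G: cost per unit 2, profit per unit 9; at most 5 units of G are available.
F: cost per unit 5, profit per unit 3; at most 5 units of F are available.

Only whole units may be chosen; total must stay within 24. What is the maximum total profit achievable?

66

This is a bounded integer knapsack.
Take 3×M and 5×G: cost 22 ≤ 24, profit 3·7 + 5·9 = 66.
G has the best ratio (9/2) and is taken to its limit of 5; remaining capacity is filled optimally with the others.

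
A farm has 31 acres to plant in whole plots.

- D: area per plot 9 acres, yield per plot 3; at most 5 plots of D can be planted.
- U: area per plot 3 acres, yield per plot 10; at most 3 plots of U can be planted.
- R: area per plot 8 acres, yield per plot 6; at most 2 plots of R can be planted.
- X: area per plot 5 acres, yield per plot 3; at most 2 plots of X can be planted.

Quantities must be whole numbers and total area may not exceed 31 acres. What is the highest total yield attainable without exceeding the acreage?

3×U, 1×R, and 2×X: area 27 ≤ 31, yield 3·10 + 1·6 + 2·3 = 42.
3×U, 2×R, and 1×X: area 30 ≤ 31, yield 3·10 + 2·6 + 1·3 = 45.
Best is 45.

45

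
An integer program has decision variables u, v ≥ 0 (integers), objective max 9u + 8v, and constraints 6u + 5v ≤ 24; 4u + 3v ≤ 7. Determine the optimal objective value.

The continuous relaxation peaks at (0, 2.33) with value 18.67; rounding to a feasible lattice point costs some objective.
(u,v)=(1,1) is feasible, giving 17.
(u,v)=(0,2) is feasible, giving 16.
No feasible integer point exceeds 17.

17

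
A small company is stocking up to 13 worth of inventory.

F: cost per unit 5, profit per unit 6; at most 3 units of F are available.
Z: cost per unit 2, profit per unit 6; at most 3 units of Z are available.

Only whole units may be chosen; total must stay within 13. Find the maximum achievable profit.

Z has the best ratio (6/2); taking only Z gives at most 3×6 = 18 (stopped by the supply cap of 3).
Mixing does better — 1×F and 3×Z: cost 11 ≤ 13, profit 1·6 + 3·6 = 24.

24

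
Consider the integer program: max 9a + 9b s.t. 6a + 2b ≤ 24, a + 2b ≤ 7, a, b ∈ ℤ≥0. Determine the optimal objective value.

(a,b)=(3,2) is feasible, giving 45.
(a,b)=(4,0) is feasible, giving 36.
(a,b)=(3,1) is feasible, giving 36.
Maximum is 45 at (a,b)=(3,2).

45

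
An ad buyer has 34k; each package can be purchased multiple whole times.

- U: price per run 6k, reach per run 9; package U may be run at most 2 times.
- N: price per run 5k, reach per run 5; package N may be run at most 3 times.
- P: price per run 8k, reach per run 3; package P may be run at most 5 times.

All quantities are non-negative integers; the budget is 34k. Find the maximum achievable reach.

33

This is a bounded integer knapsack.
2×U, 2×N, and 1×P: price 30 ≤ 34, reach 2·9 + 2·5 + 1·3 = 31.
2×U and 3×N: price 27 ≤ 34, reach 2·9 + 3·5 = 33.
Best is 33.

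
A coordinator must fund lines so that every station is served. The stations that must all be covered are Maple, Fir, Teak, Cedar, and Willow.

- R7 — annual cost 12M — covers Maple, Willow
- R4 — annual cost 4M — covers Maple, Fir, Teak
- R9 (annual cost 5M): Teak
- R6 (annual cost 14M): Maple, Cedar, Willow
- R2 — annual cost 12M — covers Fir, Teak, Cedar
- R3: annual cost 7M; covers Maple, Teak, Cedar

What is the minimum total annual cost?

This is a weighted set-cover instance.
Choose R4 and R6: together they cover Maple, Fir, Teak, Cedar, Willow — every station.
Total annual cost: 4 + 14 = 18.

18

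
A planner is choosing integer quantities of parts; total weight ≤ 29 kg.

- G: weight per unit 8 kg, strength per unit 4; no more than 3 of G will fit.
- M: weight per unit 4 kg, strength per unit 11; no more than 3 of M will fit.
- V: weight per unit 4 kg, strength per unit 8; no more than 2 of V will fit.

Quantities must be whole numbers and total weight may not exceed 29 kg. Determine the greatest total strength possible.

53

Take 1×G, 3×M, and 2×V: weight 28 ≤ 29, strength 1·4 + 3·11 + 2·8 = 53.
M has the best ratio (11/4) and is taken to its limit of 3; remaining capacity is filled optimally with the others.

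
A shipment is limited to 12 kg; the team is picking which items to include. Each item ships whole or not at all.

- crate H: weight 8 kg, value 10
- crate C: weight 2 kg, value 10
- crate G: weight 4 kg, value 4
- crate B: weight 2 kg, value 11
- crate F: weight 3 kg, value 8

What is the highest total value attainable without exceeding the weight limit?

This is a 0-1 knapsack instance.
crate H + crate C + crate B: weight 8 + 2 + 2 = 12 ≤ 12, value 10 + 10 + 11 = 31.
crate C + crate G + crate B + crate F: weight 2 + 4 + 2 + 3 = 11 ≤ 12, value 10 + 4 + 11 + 8 = 33.
crate C + crate B + crate F: weight 2 + 2 + 3 = 7 ≤ 12, value 10 + 11 + 8 = 29.
Best is crate C, crate G, crate B, and crate F with total value 33.

33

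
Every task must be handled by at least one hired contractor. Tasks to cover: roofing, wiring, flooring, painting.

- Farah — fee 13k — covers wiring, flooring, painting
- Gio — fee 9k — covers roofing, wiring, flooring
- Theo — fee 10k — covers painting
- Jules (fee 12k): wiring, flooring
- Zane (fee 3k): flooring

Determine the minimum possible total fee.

Choose Gio and Theo: together they cover roofing, wiring, flooring, painting — every task.
Total fee: 9 + 10 = 19.
No cover costs less than 19.

19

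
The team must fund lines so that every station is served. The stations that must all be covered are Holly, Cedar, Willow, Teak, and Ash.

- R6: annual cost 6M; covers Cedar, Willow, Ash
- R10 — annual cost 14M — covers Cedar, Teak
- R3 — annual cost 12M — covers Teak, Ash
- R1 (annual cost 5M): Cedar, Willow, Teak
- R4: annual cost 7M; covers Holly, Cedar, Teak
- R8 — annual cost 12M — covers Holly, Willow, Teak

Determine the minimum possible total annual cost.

13

The greedy cost-per-new-station heuristic would pick R1, R6, and R4 for 18, but a cheaper cover exists.
Choose R6 and R4: together they cover Holly, Cedar, Willow, Teak, Ash — every station.
Total annual cost: 6 + 7 = 13.
No cover costs less than 13.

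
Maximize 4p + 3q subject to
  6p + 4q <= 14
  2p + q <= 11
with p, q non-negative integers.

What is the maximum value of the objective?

Relaxing integrality, the LP optimum is 10.50 at (p,q) = (0, 3.5), which is not an integer point.
(p,q)=(1,2) is feasible, giving 10.
(p,q)=(0,3) is feasible, giving 9.
(p,q)=(1,1) is feasible, giving 7.
The best lattice point is (1,2), giving 10.

10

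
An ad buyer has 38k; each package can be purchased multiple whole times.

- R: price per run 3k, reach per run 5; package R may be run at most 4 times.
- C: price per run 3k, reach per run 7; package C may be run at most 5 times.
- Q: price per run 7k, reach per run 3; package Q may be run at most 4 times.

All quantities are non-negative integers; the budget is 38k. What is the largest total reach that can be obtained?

58

This is a bounded integer knapsack.
Take 4×R, 5×C, and 1×Q: price 34 ≤ 38, reach 4·5 + 5·7 + 1·3 = 58.
C has the best ratio (7/3) and is taken to its limit of 5; remaining capacity is filled optimally with the others.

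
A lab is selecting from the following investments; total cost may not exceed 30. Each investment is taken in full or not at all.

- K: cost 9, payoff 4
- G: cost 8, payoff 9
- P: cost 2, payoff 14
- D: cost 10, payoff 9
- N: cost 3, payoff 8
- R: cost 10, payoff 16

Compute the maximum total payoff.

Treat it as a binary knapsack problem.
Allowing fractional choices, the relaxed optimum would be about 53.3, but investments are indivisible.
G + P + D + R: cost 8 + 2 + 10 + 10 = 30 ≤ 30, payoff 9 + 14 + 9 + 16 = 48.
G + P + N + R: cost 8 + 2 + 3 + 10 = 23 ≤ 30, payoff 9 + 14 + 8 + 16 = 47.
Best is G, P, D, and R with total payoff 48.

48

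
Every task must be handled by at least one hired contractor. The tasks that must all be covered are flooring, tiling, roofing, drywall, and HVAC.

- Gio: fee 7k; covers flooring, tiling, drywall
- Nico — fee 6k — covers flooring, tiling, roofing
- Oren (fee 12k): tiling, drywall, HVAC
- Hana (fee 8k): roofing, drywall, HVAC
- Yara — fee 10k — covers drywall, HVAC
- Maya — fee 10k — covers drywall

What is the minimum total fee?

14

Choose Nico and Hana: together they cover flooring, tiling, roofing, drywall, HVAC — every task.
Total fee: 6 + 8 = 14.
No cover costs less than 14.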